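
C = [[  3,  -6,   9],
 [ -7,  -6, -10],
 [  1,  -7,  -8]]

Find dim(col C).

3

Row reduce to echelon form.
R2 ← R2 + (7/3)·R1: [0, -20, 11]
R3 ← R3 − (1/3)·R1: [0, -5, -11]
R3 ← R3 − (1/4)·R2: [0, 0, -55/4]
Echelon form has 3 nonzero rows, so rank(C) = 3.
The column space has dimension equal to the rank: 3.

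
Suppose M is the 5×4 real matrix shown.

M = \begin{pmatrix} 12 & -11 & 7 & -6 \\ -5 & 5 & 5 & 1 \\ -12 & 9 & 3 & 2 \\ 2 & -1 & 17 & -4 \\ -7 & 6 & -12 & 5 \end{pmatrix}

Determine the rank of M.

Row reduce to echelon form.
R2 ← R2 + (5/12)·R1: [0, 5/12, 95/12, -3/2]
R3 ← R3 + R1: [0, -2, 10, -4]
R4 ← R4 − (1/6)·R1: [0, 5/6, 95/6, -3]
R5 ← R5 + (7/12)·R1: [0, -5/12, -95/12, 3/2]
R3 ← R3 + (24/5)·R2: [0, 0, 48, -56/5]
R4 ← R4 − (2)·R2: [0, 0, 0, 0]
R5 ← R5 + R2: [0, 0, 0, 0]
Echelon form has 3 nonzero rows, so rank(M) = 3.

3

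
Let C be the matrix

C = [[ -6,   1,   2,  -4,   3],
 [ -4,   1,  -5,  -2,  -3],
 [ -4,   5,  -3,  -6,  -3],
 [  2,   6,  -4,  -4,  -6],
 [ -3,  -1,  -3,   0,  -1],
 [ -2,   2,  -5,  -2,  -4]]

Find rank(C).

Row reduce to echelon form.
R2 ← R2 − (2/3)·R1: [0, 1/3, -19/3, 2/3, -5]
R3 ← R3 − (2/3)·R1: [0, 13/3, -13/3, -10/3, -5]
R4 ← R4 + (1/3)·R1: [0, 19/3, -10/3, -16/3, -5]
R5 ← R5 − (1/2)·R1: [0, -3/2, -4, 2, -5/2]
R6 ← R6 − (1/3)·R1: [0, 5/3, -17/3, -2/3, -5]
R3 ← R3 − (13)·R2: [0, 0, 78, -12, 60]
R4 ← R4 − (19)·R2: [0, 0, 117, -18, 90]
R5 ← R5 + (9/2)·R2: [0, 0, -65/2, 5, -25]
R6 ← R6 − (5)·R2: [0, 0, 26, -4, 20]
R4 ← R4 − (3/2)·R3: [0, 0, 0, 0, 0]
R5 ← R5 + (5/12)·R3: [0, 0, 0, 0, 0]
R6 ← R6 − (1/3)·R3: [0, 0, 0, 0, 0]
Echelon form has 3 nonzero rows, so rank(C) = 3.

3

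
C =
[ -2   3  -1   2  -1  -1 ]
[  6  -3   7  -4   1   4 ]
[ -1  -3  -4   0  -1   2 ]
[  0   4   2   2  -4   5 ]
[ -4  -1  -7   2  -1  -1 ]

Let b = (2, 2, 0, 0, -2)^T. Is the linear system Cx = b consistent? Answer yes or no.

no

Row reduce the augmented matrix [C | b].
R2 ← R2 + (3)·R1: [0, 6, 4, 2, -2, 1, 8]
R3 ← R3 − (1/2)·R1: [0, -9/2, -7/2, -1, -1/2, 5/2, -1]
R5 ← R5 − (2)·R1: [0, -7, -5, -2, 1, 1, -6]
R3 ← R3 + (3/4)·R2: [0, 0, -1/2, 1/2, -2, 13/4, 5]
R4 ← R4 − (2/3)·R2: [0, 0, -2/3, 2/3, -8/3, 13/3, -16/3]
R5 ← R5 + (7/6)·R2: [0, 0, -1/3, 1/3, -4/3, 13/6, 10/3]
R4 ← R4 − (4/3)·R3: [0, 0, 0, 0, 0, 0, -12]
R5 ← R5 − (2/3)·R3: [0, 0, 0, 0, 0, 0, 0]
The echelon form has 4 nonzero rows; the last pivot sits in the augmented column, so rank(C) = 3 but rank([C|b]) = 4.
Since the ranks differ, the system is inconsistent.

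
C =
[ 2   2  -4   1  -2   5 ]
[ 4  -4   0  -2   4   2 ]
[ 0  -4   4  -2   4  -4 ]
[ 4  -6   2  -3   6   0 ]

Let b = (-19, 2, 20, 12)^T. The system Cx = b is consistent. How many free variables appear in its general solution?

4

Row reduce the augmented matrix [C | b].
R2 ← R2 − (2)·R1: [0, -8, 8, -4, 8, -8, 40]
R4 ← R4 − (2)·R1: [0, -10, 10, -5, 10, -10, 50]
R3 ← R3 − (1/2)·R2: [0, 0, 0, 0, 0, 0, 0]
R4 ← R4 − (5/4)·R2: [0, 0, 0, 0, 0, 0, 0]
The echelon form has 2 nonzero rows, and every pivot lies in the first 6 columns, so rank(C) = rank([C|b]) = 2.
The system is consistent.
Free variables = (unknowns) − (rank) = 6 − 2 = 4.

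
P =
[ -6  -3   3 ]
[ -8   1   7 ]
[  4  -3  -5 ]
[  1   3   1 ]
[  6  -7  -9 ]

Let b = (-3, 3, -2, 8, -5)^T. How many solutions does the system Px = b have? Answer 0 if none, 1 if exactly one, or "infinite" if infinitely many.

0

Row reduce the augmented matrix [P | b].
R2 ← R2 − (4/3)·R1: [0, 5, 3, 7]
R3 ← R3 + (2/3)·R1: [0, -5, -3, -4]
R4 ← R4 + (1/6)·R1: [0, 5/2, 3/2, 15/2]
R5 ← R5 + R1: [0, -10, -6, -8]
R3 ← R3 + R2: [0, 0, 0, 3]
R4 ← R4 − (1/2)·R2: [0, 0, 0, 4]
R5 ← R5 + (2)·R2: [0, 0, 0, 6]
R4 ← R4 − (4/3)·R3: [0, 0, 0, 0]
R5 ← R5 − (2)·R3: [0, 0, 0, 0]
The echelon form has 3 nonzero rows; the last pivot sits in the augmented column, so rank(P) = 2 but rank([P|b]) = 3.
Since the ranks differ, the system is inconsistent.
It has no solutions.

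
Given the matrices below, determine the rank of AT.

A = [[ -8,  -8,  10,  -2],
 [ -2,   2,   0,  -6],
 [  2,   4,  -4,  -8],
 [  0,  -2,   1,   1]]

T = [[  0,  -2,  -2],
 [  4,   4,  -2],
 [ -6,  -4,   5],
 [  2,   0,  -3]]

First compute AT:
[[-96, -56,  88],
 [ -4,  12,  18],
 [ 24,  28,  -8],
 [-12, -12,   6]]
Now row reduce the product.
R2 ← R2 − (1/24)·R1: [0, 43/3, 43/3]
R3 ← R3 + (1/4)·R1: [0, 14, 14]
R4 ← R4 − (1/8)·R1: [0, -5, -5]
R3 ← R3 − (42/43)·R2: [0, 0, 0]
R4 ← R4 + (15/43)·R2: [0, 0, 0]
2 nonzero rows, so rank(AT) = 2.

2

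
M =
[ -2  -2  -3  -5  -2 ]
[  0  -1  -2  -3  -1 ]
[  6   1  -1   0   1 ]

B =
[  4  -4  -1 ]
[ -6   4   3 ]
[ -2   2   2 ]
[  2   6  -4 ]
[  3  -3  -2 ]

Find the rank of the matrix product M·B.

2

First compute MB:
[[ -6, -30,  14],
 [  1, -23,   7],
 [ 23, -25,  -7]]
Now row reduce the product.
R2 ← R2 + (1/6)·R1: [0, -28, 28/3]
R3 ← R3 + (23/6)·R1: [0, -140, 140/3]
R3 ← R3 − (5)·R2: [0, 0, 0]
2 nonzero rows, so rank(MB) = 2.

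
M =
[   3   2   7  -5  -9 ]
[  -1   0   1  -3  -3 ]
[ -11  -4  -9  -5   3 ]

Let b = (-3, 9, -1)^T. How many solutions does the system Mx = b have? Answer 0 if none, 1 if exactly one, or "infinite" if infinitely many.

0

Row reduce the augmented matrix [M | b].
R2 ← R2 + (1/3)·R1: [0, 2/3, 10/3, -14/3, -6, 8]
R3 ← R3 + (11/3)·R1: [0, 10/3, 50/3, -70/3, -30, -12]
R3 ← R3 − (5)·R2: [0, 0, 0, 0, 0, -52]
The echelon form has 3 nonzero rows; the last pivot sits in the augmented column, so rank(M) = 2 but rank([M|b]) = 3.
Since the ranks differ, the system is inconsistent.
It has no solutions.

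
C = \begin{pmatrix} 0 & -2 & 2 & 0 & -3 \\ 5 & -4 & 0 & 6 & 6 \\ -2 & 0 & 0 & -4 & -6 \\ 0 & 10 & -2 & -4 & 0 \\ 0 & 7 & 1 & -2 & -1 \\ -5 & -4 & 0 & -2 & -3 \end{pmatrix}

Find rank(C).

Row reduce to echelon form.
Swap R1 ↔ R2
R3 ← R3 + (2/5)·R1: [0, -8/5, 0, -8/5, -18/5]
R6 ← R6 + R1: [0, -8, 0, 4, 3]
R3 ← R3 − (4/5)·R2: [0, 0, -8/5, -8/5, -6/5]
R4 ← R4 + (5)·R2: [0, 0, 8, -4, -15]
R5 ← R5 + (7/2)·R2: [0, 0, 8, -2, -23/2]
R6 ← R6 − (4)·R2: [0, 0, -8, 4, 15]
R4 ← R4 + (5)·R3: [0, 0, 0, -12, -21]
R5 ← R5 + (5)·R3: [0, 0, 0, -10, -35/2]
R6 ← R6 − (5)·R3: [0, 0, 0, 12, 21]
R5 ← R5 − (5/6)·R4: [0, 0, 0, 0, 0]
R6 ← R6 + R4: [0, 0, 0, 0, 0]
Echelon form has 4 nonzero rows, so rank(C) = 4.

4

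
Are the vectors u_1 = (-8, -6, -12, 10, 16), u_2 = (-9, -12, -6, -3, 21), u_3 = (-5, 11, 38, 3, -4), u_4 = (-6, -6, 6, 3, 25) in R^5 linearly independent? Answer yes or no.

yes

Form the matrix with these vectors as rows and row reduce.
R2 ← R2 − (9/8)·R1: [0, -21/4, 15/2, -57/4, 3]
R3 ← R3 − (5/8)·R1: [0, 59/4, 91/2, -13/4, -14]
R4 ← R4 − (3/4)·R1: [0, -3/2, 15, -9/2, 13]
R3 ← R3 + (59/21)·R2: [0, 0, 466/7, -303/7, -39/7]
R4 ← R4 − (2/7)·R2: [0, 0, 90/7, -3/7, 85/7]
R4 ← R4 − (45/233)·R3: [0, 0, 0, 1848/233, 3080/233]
4 nonzero rows, so the 4 vectors span a space of dimension 4.
Since 4 = 4, the vectors are linearly independent.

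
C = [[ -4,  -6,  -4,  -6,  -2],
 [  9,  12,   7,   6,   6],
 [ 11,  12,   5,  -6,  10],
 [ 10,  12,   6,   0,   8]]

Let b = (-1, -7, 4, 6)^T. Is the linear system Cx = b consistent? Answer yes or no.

Row reduce the augmented matrix [C | b].
R2 ← R2 + (9/4)·R1: [0, -3/2, -2, -15/2, 3/2, -37/4]
R3 ← R3 + (11/4)·R1: [0, -9/2, -6, -45/2, 9/2, 5/4]
R4 ← R4 + (5/2)·R1: [0, -3, -4, -15, 3, 7/2]
R3 ← R3 − (3)·R2: [0, 0, 0, 0, 0, 29]
R4 ← R4 − (2)·R2: [0, 0, 0, 0, 0, 22]
R4 ← R4 − (22/29)·R3: [0, 0, 0, 0, 0, 0]
The echelon form has 3 nonzero rows; the last pivot sits in the augmented column, so rank(C) = 2 but rank([C|b]) = 3.
Since the ranks differ, the system is inconsistent.

no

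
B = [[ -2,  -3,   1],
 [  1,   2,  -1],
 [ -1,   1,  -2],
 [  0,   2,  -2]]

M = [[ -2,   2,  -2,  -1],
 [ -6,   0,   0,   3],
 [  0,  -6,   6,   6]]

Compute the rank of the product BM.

First compute BM:
[[ 22, -10,  10,  -1],
 [-14,   8,  -8,  -1],
 [ -4,  10, -10,  -8],
 [-12,  12, -12,  -6]]
Now row reduce the product.
R2 ← R2 + (7/11)·R1: [0, 18/11, -18/11, -18/11]
R3 ← R3 + (2/11)·R1: [0, 90/11, -90/11, -90/11]
R4 ← R4 + (6/11)·R1: [0, 72/11, -72/11, -72/11]
R3 ← R3 − (5)·R2: [0, 0, 0, 0]
R4 ← R4 − (4)·R2: [0, 0, 0, 0]
2 nonzero rows, so rank(BM) = 2.

2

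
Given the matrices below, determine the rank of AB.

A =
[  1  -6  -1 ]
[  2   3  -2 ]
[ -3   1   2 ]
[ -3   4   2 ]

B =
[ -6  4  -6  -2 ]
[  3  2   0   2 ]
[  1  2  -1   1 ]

2

First compute AB:
[[-25, -10,  -5, -15],
 [ -5,  10, -10,   0],
 [ 23,  -6,  16,  10],
 [ 32,   0,  16,  16]]
Now row reduce the product.
R2 ← R2 − (1/5)·R1: [0, 12, -9, 3]
R3 ← R3 + (23/25)·R1: [0, -76/5, 57/5, -19/5]
R4 ← R4 + (32/25)·R1: [0, -64/5, 48/5, -16/5]
R3 ← R3 + (19/15)·R2: [0, 0, 0, 0]
R4 ← R4 + (16/15)·R2: [0, 0, 0, 0]
2 nonzero rows, so rank(AB) = 2.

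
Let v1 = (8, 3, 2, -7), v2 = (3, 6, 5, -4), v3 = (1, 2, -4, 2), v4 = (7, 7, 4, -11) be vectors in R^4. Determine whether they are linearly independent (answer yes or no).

yes

Form the matrix with these vectors as rows and row reduce.
R2 ← R2 − (3/8)·R1: [0, 39/8, 17/4, -11/8]
R3 ← R3 − (1/8)·R1: [0, 13/8, -17/4, 23/8]
R4 ← R4 − (7/8)·R1: [0, 35/8, 9/4, -39/8]
R3 ← R3 − (1/3)·R2: [0, 0, -17/3, 10/3]
R4 ← R4 − (35/39)·R2: [0, 0, -61/39, -142/39]
R4 ← R4 − (61/221)·R3: [0, 0, 0, -1008/221]
4 nonzero rows, so the 4 vectors span a space of dimension 4.
Since 4 = 4, the vectors are linearly independent.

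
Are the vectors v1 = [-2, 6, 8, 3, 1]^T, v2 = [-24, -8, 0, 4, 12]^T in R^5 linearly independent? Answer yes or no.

Form the matrix with these vectors as rows and row reduce.
R2 ← R2 − (12)·R1: [0, -80, -96, -32, 0]
2 nonzero rows, so the 2 vectors span a space of dimension 2.
Since 2 = 2, the vectors are linearly independent.

yes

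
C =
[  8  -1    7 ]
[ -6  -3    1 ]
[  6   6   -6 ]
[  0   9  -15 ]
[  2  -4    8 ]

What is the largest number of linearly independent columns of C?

Row reduce to echelon form.
R2 ← R2 + (3/4)·R1: [0, -15/4, 25/4]
R3 ← R3 − (3/4)·R1: [0, 27/4, -45/4]
R5 ← R5 − (1/4)·R1: [0, -15/4, 25/4]
R3 ← R3 + (9/5)·R2: [0, 0, 0]
R4 ← R4 + (12/5)·R2: [0, 0, 0]
R5 ← R5 − R2: [0, 0, 0]
Echelon form has 2 nonzero rows, so rank(C) = 2.
The rank gives the maximum number of linearly independent columns: 2.

2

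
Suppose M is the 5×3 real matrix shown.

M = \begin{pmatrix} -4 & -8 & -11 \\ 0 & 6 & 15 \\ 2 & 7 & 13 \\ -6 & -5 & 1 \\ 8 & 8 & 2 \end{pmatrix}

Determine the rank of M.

Row reduce to echelon form.
R3 ← R3 + (1/2)·R1: [0, 3, 15/2]
R4 ← R4 − (3/2)·R1: [0, 7, 35/2]
R5 ← R5 + (2)·R1: [0, -8, -20]
R3 ← R3 − (1/2)·R2: [0, 0, 0]
R4 ← R4 − (7/6)·R2: [0, 0, 0]
R5 ← R5 + (4/3)·R2: [0, 0, 0]
Echelon form has 2 nonzero rows, so rank(M) = 2.

2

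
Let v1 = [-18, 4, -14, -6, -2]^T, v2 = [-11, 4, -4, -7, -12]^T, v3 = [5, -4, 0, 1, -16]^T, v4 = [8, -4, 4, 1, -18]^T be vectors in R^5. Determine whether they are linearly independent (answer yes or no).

no

Form the matrix with these vectors as rows and row reduce.
R2 ← R2 − (11/18)·R1: [0, 14/9, 41/9, -10/3, -97/9]
R3 ← R3 + (5/18)·R1: [0, -26/9, -35/9, -2/3, -149/9]
R4 ← R4 + (4/9)·R1: [0, -20/9, -20/9, -5/3, -170/9]
R3 ← R3 + (13/7)·R2: [0, 0, 32/7, -48/7, -256/7]
R4 ← R4 + (10/7)·R2: [0, 0, 30/7, -45/7, -240/7]
R4 ← R4 − (15/16)·R3: [0, 0, 0, 0, 0]
3 nonzero rows, so the 4 vectors span a space of dimension 3.
Since 3 < 4, the vectors are linearly dependent.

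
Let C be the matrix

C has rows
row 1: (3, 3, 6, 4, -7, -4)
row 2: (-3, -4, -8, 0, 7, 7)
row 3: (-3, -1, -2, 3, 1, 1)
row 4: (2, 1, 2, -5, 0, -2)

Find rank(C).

Row reduce to echelon form.
R2 ← R2 + R1: [0, -1, -2, 4, 0, 3]
R3 ← R3 + R1: [0, 2, 4, 7, -6, -3]
R4 ← R4 − (2/3)·R1: [0, -1, -2, -23/3, 14/3, 2/3]
R3 ← R3 + (2)·R2: [0, 0, 0, 15, -6, 3]
R4 ← R4 − R2: [0, 0, 0, -35/3, 14/3, -7/3]
R4 ← R4 + (7/9)·R3: [0, 0, 0, 0, 0, 0]
Echelon form has 3 nonzero rows, so rank(C) = 3.

3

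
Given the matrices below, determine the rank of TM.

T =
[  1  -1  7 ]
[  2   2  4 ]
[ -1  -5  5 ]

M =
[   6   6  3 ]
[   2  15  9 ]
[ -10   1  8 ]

3

First compute TM:
[[-66,  -2,  50],
 [-24,  46,  56],
 [-66, -76,  -8]]
Now row reduce the product.
R2 ← R2 − (4/11)·R1: [0, 514/11, 416/11]
R3 ← R3 − R1: [0, -74, -58]
R3 ← R3 + (407/257)·R2: [0, 0, 486/257]
3 nonzero rows, so rank(TM) = 3.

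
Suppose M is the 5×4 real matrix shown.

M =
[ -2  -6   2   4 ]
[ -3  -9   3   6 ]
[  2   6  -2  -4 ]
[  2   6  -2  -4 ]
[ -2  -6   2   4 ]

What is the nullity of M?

Row reduce to echelon form.
R2 ← R2 − (3/2)·R1: [0, 0, 0, 0]
R3 ← R3 + R1: [0, 0, 0, 0]
R4 ← R4 + R1: [0, 0, 0, 0]
R5 ← R5 − R1: [0, 0, 0, 0]
1 nonzero row, so rank(M) = 1.
M has 4 columns; by rank–nullity, nullity = 4 − 1 = 3.

3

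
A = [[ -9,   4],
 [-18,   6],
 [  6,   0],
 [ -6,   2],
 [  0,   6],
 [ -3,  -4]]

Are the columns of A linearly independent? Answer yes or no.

Row reduce A to echelon form.
R2 ← R2 − (2)·R1: [0, -2]
R3 ← R3 + (2/3)·R1: [0, 8/3]
R4 ← R4 − (2/3)·R1: [0, -2/3]
R6 ← R6 − (1/3)·R1: [0, -16/3]
R3 ← R3 + (4/3)·R2: [0, 0]
R4 ← R4 − (1/3)·R2: [0, 0]
R5 ← R5 + (3)·R2: [0, 0]
R6 ← R6 − (8/3)·R2: [0, 0]
2 pivots among 2 columns.
Every column is a pivot column, so the columns are linearly independent.

yes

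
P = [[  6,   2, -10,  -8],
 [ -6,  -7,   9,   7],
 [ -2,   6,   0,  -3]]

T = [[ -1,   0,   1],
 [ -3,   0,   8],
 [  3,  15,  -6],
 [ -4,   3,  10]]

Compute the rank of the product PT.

3

First compute PT:
[[-10, -174,   2],
 [ 26, 156, -46],
 [ -4,  -9,  16]]
Now row reduce the product.
R2 ← R2 + (13/5)·R1: [0, -1482/5, -204/5]
R3 ← R3 − (2/5)·R1: [0, 303/5, 76/5]
R3 ← R3 + (101/494)·R2: [0, 0, 1694/247]
3 nonzero rows, so rank(PT) = 3.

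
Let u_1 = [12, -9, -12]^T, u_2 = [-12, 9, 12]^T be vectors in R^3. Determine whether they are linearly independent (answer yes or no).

Form the matrix with these vectors as rows and row reduce.
R2 ← R2 + R1: [0, 0, 0]
1 nonzero row, so the 2 vectors span a space of dimension 1.
Since 1 < 2, the vectors are linearly dependent.

no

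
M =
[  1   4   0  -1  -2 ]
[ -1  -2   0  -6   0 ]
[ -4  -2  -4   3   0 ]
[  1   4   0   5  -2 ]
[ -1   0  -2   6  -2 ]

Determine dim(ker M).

0

Row reduce to echelon form.
R2 ← R2 + R1: [0, 2, 0, -7, -2]
R3 ← R3 + (4)·R1: [0, 14, -4, -1, -8]
R4 ← R4 − R1: [0, 0, 0, 6, 0]
R5 ← R5 + R1: [0, 4, -2, 5, -4]
R3 ← R3 − (7)·R2: [0, 0, -4, 48, 6]
R5 ← R5 − (2)·R2: [0, 0, -2, 19, 0]
R5 ← R5 − (1/2)·R3: [0, 0, 0, -5, -3]
R5 ← R5 + (5/6)·R4: [0, 0, 0, 0, -3]
5 nonzero rows, so rank(M) = 5.
M has 5 columns; by rank–nullity, nullity = 5 − 5 = 0.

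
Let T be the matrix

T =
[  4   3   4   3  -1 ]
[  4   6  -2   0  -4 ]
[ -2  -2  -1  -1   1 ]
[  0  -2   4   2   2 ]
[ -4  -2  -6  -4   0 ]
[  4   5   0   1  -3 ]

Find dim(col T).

Row reduce to echelon form.
R2 ← R2 − R1: [0, 3, -6, -3, -3]
R3 ← R3 + (1/2)·R1: [0, -1/2, 1, 1/2, 1/2]
R5 ← R5 + R1: [0, 1, -2, -1, -1]
R6 ← R6 − R1: [0, 2, -4, -2, -2]
R3 ← R3 + (1/6)·R2: [0, 0, 0, 0, 0]
R4 ← R4 + (2/3)·R2: [0, 0, 0, 0, 0]
R5 ← R5 − (1/3)·R2: [0, 0, 0, 0, 0]
R6 ← R6 − (2/3)·R2: [0, 0, 0, 0, 0]
Echelon form has 2 nonzero rows, so rank(T) = 2.
The column space has dimension equal to the rank: 2.

2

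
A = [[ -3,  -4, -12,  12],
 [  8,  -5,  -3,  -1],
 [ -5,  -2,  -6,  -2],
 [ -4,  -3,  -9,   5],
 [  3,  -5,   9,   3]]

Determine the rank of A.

Row reduce to echelon form.
R2 ← R2 + (8/3)·R1: [0, -47/3, -35, 31]
R3 ← R3 − (5/3)·R1: [0, 14/3, 14, -22]
R4 ← R4 − (4/3)·R1: [0, 7/3, 7, -11]
R5 ← R5 + R1: [0, -9, -3, 15]
R3 ← R3 + (14/47)·R2: [0, 0, 168/47, -600/47]
R4 ← R4 + (7/47)·R2: [0, 0, 84/47, -300/47]
R5 ← R5 − (27/47)·R2: [0, 0, 804/47, -132/47]
R4 ← R4 − (1/2)·R3: [0, 0, 0, 0]
R5 ← R5 − (67/14)·R3: [0, 0, 0, 408/7]
Swap R4 ↔ R5
Echelon form has 4 nonzero rows, so rank(A) = 4.

4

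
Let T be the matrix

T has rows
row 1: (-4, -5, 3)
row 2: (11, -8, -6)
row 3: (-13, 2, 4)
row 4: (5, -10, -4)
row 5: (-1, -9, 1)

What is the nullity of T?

0

Row reduce to echelon form.
R2 ← R2 + (11/4)·R1: [0, -87/4, 9/4]
R3 ← R3 − (13/4)·R1: [0, 73/4, -23/4]
R4 ← R4 + (5/4)·R1: [0, -65/4, -1/4]
R5 ← R5 − (1/4)·R1: [0, -31/4, 1/4]
R3 ← R3 + (73/87)·R2: [0, 0, -112/29]
R4 ← R4 − (65/87)·R2: [0, 0, -56/29]
R5 ← R5 − (31/87)·R2: [0, 0, -16/29]
R4 ← R4 − (1/2)·R3: [0, 0, 0]
R5 ← R5 − (1/7)·R3: [0, 0, 0]
3 nonzero rows, so rank(T) = 3.
T has 3 columns; by rank–nullity, nullity = 3 − 3 = 0.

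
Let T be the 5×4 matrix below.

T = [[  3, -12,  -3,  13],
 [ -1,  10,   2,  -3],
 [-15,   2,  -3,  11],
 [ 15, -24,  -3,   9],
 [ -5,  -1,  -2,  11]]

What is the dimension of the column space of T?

3

Row reduce to echelon form.
R2 ← R2 + (1/3)·R1: [0, 6, 1, 4/3]
R3 ← R3 + (5)·R1: [0, -58, -18, 76]
R4 ← R4 − (5)·R1: [0, 36, 12, -56]
R5 ← R5 + (5/3)·R1: [0, -21, -7, 98/3]
R3 ← R3 + (29/3)·R2: [0, 0, -25/3, 800/9]
R4 ← R4 − (6)·R2: [0, 0, 6, -64]
R5 ← R5 + (7/2)·R2: [0, 0, -7/2, 112/3]
R4 ← R4 + (18/25)·R3: [0, 0, 0, 0]
R5 ← R5 − (21/50)·R3: [0, 0, 0, 0]
Echelon form has 3 nonzero rows, so rank(T) = 3.
The column space has dimension equal to the rank: 3.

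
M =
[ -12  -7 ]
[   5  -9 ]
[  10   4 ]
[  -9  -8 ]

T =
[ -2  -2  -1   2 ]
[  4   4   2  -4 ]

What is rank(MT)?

1

First compute MT:
[[ -4,  -4,  -2,   4],
 [-46, -46, -23,  46],
 [ -4,  -4,  -2,   4],
 [-14, -14,  -7,  14]]
Now row reduce the product.
R2 ← R2 − (23/2)·R1: [0, 0, 0, 0]
R3 ← R3 − R1: [0, 0, 0, 0]
R4 ← R4 − (7/2)·R1: [0, 0, 0, 0]
1 nonzero row, so rank(MT) = 1.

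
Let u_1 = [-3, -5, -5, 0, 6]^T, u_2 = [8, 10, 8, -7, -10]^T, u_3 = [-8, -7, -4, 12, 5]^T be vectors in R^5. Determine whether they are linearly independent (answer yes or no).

Form the matrix with these vectors as rows and row reduce.
R2 ← R2 + (8/3)·R1: [0, -10/3, -16/3, -7, 6]
R3 ← R3 − (8/3)·R1: [0, 19/3, 28/3, 12, -11]
R3 ← R3 + (19/10)·R2: [0, 0, -4/5, -13/10, 2/5]
3 nonzero rows, so the 3 vectors span a space of dimension 3.
Since 3 = 3, the vectors are linearly independent.

yes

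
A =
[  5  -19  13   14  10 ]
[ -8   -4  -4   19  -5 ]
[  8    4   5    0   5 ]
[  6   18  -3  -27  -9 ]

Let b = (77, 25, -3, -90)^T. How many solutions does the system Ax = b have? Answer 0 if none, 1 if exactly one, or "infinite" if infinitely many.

infinite

Row reduce the augmented matrix [A | b].
R2 ← R2 + (8/5)·R1: [0, -172/5, 84/5, 207/5, 11, 741/5]
R3 ← R3 − (8/5)·R1: [0, 172/5, -79/5, -112/5, -11, -631/5]
R4 ← R4 − (6/5)·R1: [0, 204/5, -93/5, -219/5, -21, -912/5]
R3 ← R3 + R2: [0, 0, 1, 19, 0, 22]
R4 ← R4 + (51/43)·R2: [0, 0, 57/43, 228/43, -342/43, -285/43]
R4 ← R4 − (57/43)·R3: [0, 0, 0, -855/43, -342/43, -1539/43]
The echelon form has 4 nonzero rows, and every pivot lies in the first 5 columns, so rank(A) = rank([A|b]) = 4.
The system is consistent.
rank = 4 < 5 unknowns, so there are infinitely many solutions.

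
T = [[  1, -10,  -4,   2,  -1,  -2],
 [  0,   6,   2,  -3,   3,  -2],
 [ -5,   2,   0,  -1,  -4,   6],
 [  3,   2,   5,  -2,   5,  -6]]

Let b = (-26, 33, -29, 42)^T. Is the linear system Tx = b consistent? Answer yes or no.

Row reduce the augmented matrix [T | b].
R3 ← R3 + (5)·R1: [0, -48, -20, 9, -9, -4, -159]
R4 ← R4 − (3)·R1: [0, 32, 17, -8, 8, 0, 120]
R3 ← R3 + (8)·R2: [0, 0, -4, -15, 15, -20, 105]
R4 ← R4 − (16/3)·R2: [0, 0, 19/3, 8, -8, 32/3, -56]
R4 ← R4 + (19/12)·R3: [0, 0, 0, -63/4, 63/4, -21, 441/4]
The echelon form has 4 nonzero rows, and every pivot lies in the first 6 columns, so rank(T) = rank([T|b]) = 4.
The system is consistent.

yes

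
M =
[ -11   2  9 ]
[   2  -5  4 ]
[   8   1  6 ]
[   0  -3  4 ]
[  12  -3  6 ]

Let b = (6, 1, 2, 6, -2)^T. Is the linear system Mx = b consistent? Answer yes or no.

no

Row reduce the augmented matrix [M | b].
R2 ← R2 + (2/11)·R1: [0, -51/11, 62/11, 23/11]
R3 ← R3 + (8/11)·R1: [0, 27/11, 138/11, 70/11]
R5 ← R5 + (12/11)·R1: [0, -9/11, 174/11, 50/11]
R3 ← R3 + (9/17)·R2: [0, 0, 264/17, 127/17]
R4 ← R4 − (11/17)·R2: [0, 0, 6/17, 79/17]
R5 ← R5 − (3/17)·R2: [0, 0, 252/17, 71/17]
R4 ← R4 − (1/44)·R3: [0, 0, 0, 197/44]
R5 ← R5 − (21/22)·R3: [0, 0, 0, -65/22]
R5 ← R5 + (130/197)·R4: [0, 0, 0, 0]
The echelon form has 4 nonzero rows; the last pivot sits in the augmented column, so rank(M) = 3 but rank([M|b]) = 4.
Since the ranks differ, the system is inconsistent.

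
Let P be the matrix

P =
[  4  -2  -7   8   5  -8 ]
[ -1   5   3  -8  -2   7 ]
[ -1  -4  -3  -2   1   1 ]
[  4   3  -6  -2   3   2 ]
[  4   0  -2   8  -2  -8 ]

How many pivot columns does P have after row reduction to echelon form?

Row reduce to echelon form.
R2 ← R2 + (1/4)·R1: [0, 9/2, 5/4, -6, -3/4, 5]
R3 ← R3 + (1/4)·R1: [0, -9/2, -19/4, 0, 9/4, -1]
R4 ← R4 − R1: [0, 5, 1, -10, -2, 10]
R5 ← R5 − R1: [0, 2, 5, 0, -7, 0]
R3 ← R3 + R2: [0, 0, -7/2, -6, 3/2, 4]
R4 ← R4 − (10/9)·R2: [0, 0, -7/18, -10/3, -7/6, 40/9]
R5 ← R5 − (4/9)·R2: [0, 0, 40/9, 8/3, -20/3, -20/9]
R4 ← R4 − (1/9)·R3: [0, 0, 0, -8/3, -4/3, 4]
R5 ← R5 + (80/63)·R3: [0, 0, 0, -104/21, -100/21, 20/7]
R5 ← R5 − (13/7)·R4: [0, 0, 0, 0, -16/7, -32/7]
Echelon form has 5 nonzero rows, so rank(P) = 5.
Each nonzero row contributes one pivot column: 5 pivot columns.

5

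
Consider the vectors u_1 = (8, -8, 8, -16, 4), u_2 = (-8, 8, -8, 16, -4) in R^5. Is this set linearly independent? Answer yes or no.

Form the matrix with these vectors as rows and row reduce.
R2 ← R2 + R1: [0, 0, 0, 0, 0]
1 nonzero row, so the 2 vectors span a space of dimension 1.
Since 1 < 2, the vectors are linearly dependent.

no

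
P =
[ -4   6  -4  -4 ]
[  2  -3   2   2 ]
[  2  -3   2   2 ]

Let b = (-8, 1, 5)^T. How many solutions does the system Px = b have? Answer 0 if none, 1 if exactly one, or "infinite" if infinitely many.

0

Row reduce the augmented matrix [P | b].
R2 ← R2 + (1/2)·R1: [0, 0, 0, 0, -3]
R3 ← R3 + (1/2)·R1: [0, 0, 0, 0, 1]
R3 ← R3 + (1/3)·R2: [0, 0, 0, 0, 0]
The echelon form has 2 nonzero rows; the last pivot sits in the augmented column, so rank(P) = 1 but rank([P|b]) = 2.
Since the ranks differ, the system is inconsistent.
It has no solutions.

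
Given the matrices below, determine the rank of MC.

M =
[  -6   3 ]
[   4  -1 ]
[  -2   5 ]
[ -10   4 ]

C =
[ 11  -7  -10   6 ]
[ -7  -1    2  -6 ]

First compute MC:
[[-87,  39,  66, -54],
 [ 51, -27, -42,  30],
 [-57,   9,  30, -42],
 [-138,  66, 108, -84]]
Now row reduce the product.
R2 ← R2 + (17/29)·R1: [0, -120/29, -96/29, -48/29]
R3 ← R3 − (19/29)·R1: [0, -480/29, -384/29, -192/29]
R4 ← R4 − (46/29)·R1: [0, 120/29, 96/29, 48/29]
R3 ← R3 − (4)·R2: [0, 0, 0, 0]
R4 ← R4 + R2: [0, 0, 0, 0]
2 nonzero rows, so rank(MC) = 2.

2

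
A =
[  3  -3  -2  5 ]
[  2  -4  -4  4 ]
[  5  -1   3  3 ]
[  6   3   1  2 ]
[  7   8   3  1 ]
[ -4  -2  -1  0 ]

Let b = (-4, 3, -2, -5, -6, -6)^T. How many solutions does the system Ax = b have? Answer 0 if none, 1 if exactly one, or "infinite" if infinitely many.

Row reduce the augmented matrix [A | b].
R2 ← R2 − (2/3)·R1: [0, -2, -8/3, 2/3, 17/3]
R3 ← R3 − (5/3)·R1: [0, 4, 19/3, -16/3, 14/3]
R4 ← R4 − (2)·R1: [0, 9, 5, -8, 3]
R5 ← R5 − (7/3)·R1: [0, 15, 23/3, -32/3, 10/3]
R6 ← R6 + (4/3)·R1: [0, -6, -11/3, 20/3, -34/3]
R3 ← R3 + (2)·R2: [0, 0, 1, -4, 16]
R4 ← R4 + (9/2)·R2: [0, 0, -7, -5, 57/2]
R5 ← R5 + (15/2)·R2: [0, 0, -37/3, -17/3, 275/6]
R6 ← R6 − (3)·R2: [0, 0, 13/3, 14/3, -85/3]
R4 ← R4 + (7)·R3: [0, 0, 0, -33, 281/2]
R5 ← R5 + (37/3)·R3: [0, 0, 0, -55, 1459/6]
R6 ← R6 − (13/3)·R3: [0, 0, 0, 22, -293/3]
R5 ← R5 − (5/3)·R4: [0, 0, 0, 0, 9]
R6 ← R6 + (2/3)·R4: [0, 0, 0, 0, -4]
R6 ← R6 + (4/9)·R5: [0, 0, 0, 0, 0]
The echelon form has 5 nonzero rows; the last pivot sits in the augmented column, so rank(A) = 4 but rank([A|b]) = 5.
Since the ranks differ, the system is inconsistent.
It has no solutions.

0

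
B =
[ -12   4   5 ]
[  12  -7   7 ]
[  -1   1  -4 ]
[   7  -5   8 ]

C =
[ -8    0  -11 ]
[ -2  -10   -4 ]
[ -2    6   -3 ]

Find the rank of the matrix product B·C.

3

First compute BC:
[[ 78, -10, 101],
 [-96, 112, -125],
 [ 14, -34,  19],
 [-62,  98, -81]]
Now row reduce the product.
R2 ← R2 + (16/13)·R1: [0, 1296/13, -9/13]
R3 ← R3 − (7/39)·R1: [0, -1256/39, 34/39]
R4 ← R4 + (31/39)·R1: [0, 3512/39, -28/39]
R3 ← R3 + (157/486)·R2: [0, 0, 35/54]
R4 ← R4 − (439/486)·R2: [0, 0, -5/54]
R4 ← R4 + (1/7)·R3: [0, 0, 0]
3 nonzero rows, so rank(BC) = 3.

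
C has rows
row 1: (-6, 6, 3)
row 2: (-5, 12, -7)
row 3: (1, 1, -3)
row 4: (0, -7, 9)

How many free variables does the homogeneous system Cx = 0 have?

0

Row reduce to echelon form.
R2 ← R2 − (5/6)·R1: [0, 7, -19/2]
R3 ← R3 + (1/6)·R1: [0, 2, -5/2]
R3 ← R3 − (2/7)·R2: [0, 0, 3/14]
R4 ← R4 + R2: [0, 0, -1/2]
R4 ← R4 + (7/3)·R3: [0, 0, 0]
3 nonzero rows, so rank(C) = 3.
C has 3 columns; by rank–nullity, nullity = 3 − 3 = 0.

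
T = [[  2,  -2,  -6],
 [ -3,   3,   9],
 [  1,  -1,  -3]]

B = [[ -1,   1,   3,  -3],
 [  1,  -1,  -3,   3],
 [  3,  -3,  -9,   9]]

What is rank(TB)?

First compute TB:
[[-22,  22,  66, -66],
 [ 33, -33, -99,  99],
 [-11,  11,  33, -33]]
Now row reduce the product.
R2 ← R2 + (3/2)·R1: [0, 0, 0, 0]
R3 ← R3 − (1/2)·R1: [0, 0, 0, 0]
1 nonzero row, so rank(TB) = 1.

1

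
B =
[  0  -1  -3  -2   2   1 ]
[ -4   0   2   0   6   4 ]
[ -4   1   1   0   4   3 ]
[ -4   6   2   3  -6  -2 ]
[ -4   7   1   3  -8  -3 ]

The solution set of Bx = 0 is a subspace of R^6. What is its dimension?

Row reduce to echelon form.
Swap R1 ↔ R2
R3 ← R3 − R1: [0, 1, -1, 0, -2, -1]
R4 ← R4 − R1: [0, 6, 0, 3, -12, -6]
R5 ← R5 − R1: [0, 7, -1, 3, -14, -7]
R3 ← R3 + R2: [0, 0, -4, -2, 0, 0]
R4 ← R4 + (6)·R2: [0, 0, -18, -9, 0, 0]
R5 ← R5 + (7)·R2: [0, 0, -22, -11, 0, 0]
R4 ← R4 − (9/2)·R3: [0, 0, 0, 0, 0, 0]
R5 ← R5 − (11/2)·R3: [0, 0, 0, 0, 0, 0]
3 nonzero rows, so rank(B) = 3.
B has 6 columns; by rank–nullity, nullity = 6 − 3 = 3.

3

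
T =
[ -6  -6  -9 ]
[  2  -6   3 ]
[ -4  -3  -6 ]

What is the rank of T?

2

Row reduce to echelon form.
R2 ← R2 + (1/3)·R1: [0, -8, 0]
R3 ← R3 − (2/3)·R1: [0, 1, 0]
R3 ← R3 + (1/8)·R2: [0, 0, 0]
Echelon form has 2 nonzero rows, so rank(T) = 2.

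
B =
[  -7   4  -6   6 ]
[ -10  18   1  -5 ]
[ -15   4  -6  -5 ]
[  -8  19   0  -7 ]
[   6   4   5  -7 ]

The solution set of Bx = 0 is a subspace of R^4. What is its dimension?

0

Row reduce to echelon form.
R2 ← R2 − (10/7)·R1: [0, 86/7, 67/7, -95/7]
R3 ← R3 − (15/7)·R1: [0, -32/7, 48/7, -125/7]
R4 ← R4 − (8/7)·R1: [0, 101/7, 48/7, -97/7]
R5 ← R5 + (6/7)·R1: [0, 52/7, -1/7, -13/7]
R3 ← R3 + (16/43)·R2: [0, 0, 448/43, -985/43]
R4 ← R4 − (101/86)·R2: [0, 0, -377/86, 179/86]
R5 ← R5 − (26/43)·R2: [0, 0, -255/43, 273/43]
R4 ← R4 + (377/896)·R3: [0, 0, 0, -6771/896]
R5 ← R5 + (255/448)·R3: [0, 0, 0, -2997/448]
R5 ← R5 − (54/61)·R4: [0, 0, 0, 0]
4 nonzero rows, so rank(B) = 4.
B has 4 columns; by rank–nullity, nullity = 4 − 4 = 0.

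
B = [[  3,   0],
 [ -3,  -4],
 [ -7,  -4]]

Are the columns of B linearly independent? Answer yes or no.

Row reduce B to echelon form.
R2 ← R2 + R1: [0, -4]
R3 ← R3 + (7/3)·R1: [0, -4]
R3 ← R3 − R2: [0, 0]
2 pivots among 2 columns.
Every column is a pivot column, so the columns are linearly independent.

yes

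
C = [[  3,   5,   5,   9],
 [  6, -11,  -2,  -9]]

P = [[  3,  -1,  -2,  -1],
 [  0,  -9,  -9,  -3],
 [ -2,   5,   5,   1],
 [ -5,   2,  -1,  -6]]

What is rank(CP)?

First compute CP:
[[-46,  -5, -35, -67],
 [ 67,  65,  86,  79]]
Now row reduce the product.
R2 ← R2 + (67/46)·R1: [0, 2655/46, 1611/46, -855/46]
2 nonzero rows, so rank(CP) = 2.

2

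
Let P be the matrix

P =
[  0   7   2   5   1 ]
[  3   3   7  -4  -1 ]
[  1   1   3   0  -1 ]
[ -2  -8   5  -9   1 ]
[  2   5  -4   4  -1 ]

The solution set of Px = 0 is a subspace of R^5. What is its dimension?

Row reduce to echelon form.
Swap R1 ↔ R2
R3 ← R3 − (1/3)·R1: [0, 0, 2/3, 4/3, -2/3]
R4 ← R4 + (2/3)·R1: [0, -6, 29/3, -35/3, 1/3]
R5 ← R5 − (2/3)·R1: [0, 3, -26/3, 20/3, -1/3]
R4 ← R4 + (6/7)·R2: [0, 0, 239/21, -155/21, 25/21]
R5 ← R5 − (3/7)·R2: [0, 0, -200/21, 95/21, -16/21]
R4 ← R4 − (239/14)·R3: [0, 0, 0, -211/7, 88/7]
R5 ← R5 + (100/7)·R3: [0, 0, 0, 165/7, -72/7]
R5 ← R5 + (165/211)·R4: [0, 0, 0, 0, -96/211]
5 nonzero rows, so rank(P) = 5.
P has 5 columns; by rank–nullity, nullity = 5 − 5 = 0.

0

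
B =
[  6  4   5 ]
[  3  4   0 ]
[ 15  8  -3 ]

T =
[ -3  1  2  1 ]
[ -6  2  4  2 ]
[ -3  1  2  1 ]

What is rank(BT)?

1

First compute BT:
[[-57,  19,  38,  19],
 [-33,  11,  22,  11],
 [-84,  28,  56,  28]]
Now row reduce the product.
R2 ← R2 − (11/19)·R1: [0, 0, 0, 0]
R3 ← R3 − (28/19)·R1: [0, 0, 0, 0]
1 nonzero row, so rank(BT) = 1.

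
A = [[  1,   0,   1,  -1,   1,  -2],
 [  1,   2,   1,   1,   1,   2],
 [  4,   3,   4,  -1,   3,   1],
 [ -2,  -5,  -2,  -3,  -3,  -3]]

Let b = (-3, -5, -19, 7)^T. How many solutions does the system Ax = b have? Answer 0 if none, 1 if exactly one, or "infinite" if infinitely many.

infinite

Row reduce the augmented matrix [A | b].
R2 ← R2 − R1: [0, 2, 0, 2, 0, 4, -2]
R3 ← R3 − (4)·R1: [0, 3, 0, 3, -1, 9, -7]
R4 ← R4 + (2)·R1: [0, -5, 0, -5, -1, -7, 1]
R3 ← R3 − (3/2)·R2: [0, 0, 0, 0, -1, 3, -4]
R4 ← R4 + (5/2)·R2: [0, 0, 0, 0, -1, 3, -4]
R4 ← R4 − R3: [0, 0, 0, 0, 0, 0, 0]
The echelon form has 3 nonzero rows, and every pivot lies in the first 6 columns, so rank(A) = rank([A|b]) = 3.
The system is consistent.
rank = 3 < 6 unknowns, so there are infinitely many solutions.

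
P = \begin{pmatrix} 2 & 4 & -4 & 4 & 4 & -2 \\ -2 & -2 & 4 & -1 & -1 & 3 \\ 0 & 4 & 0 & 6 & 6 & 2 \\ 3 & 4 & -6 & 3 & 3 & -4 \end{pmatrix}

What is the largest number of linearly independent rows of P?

Row reduce to echelon form.
R2 ← R2 + R1: [0, 2, 0, 3, 3, 1]
R4 ← R4 − (3/2)·R1: [0, -2, 0, -3, -3, -1]
R3 ← R3 − (2)·R2: [0, 0, 0, 0, 0, 0]
R4 ← R4 + R2: [0, 0, 0, 0, 0, 0]
Echelon form has 2 nonzero rows, so rank(P) = 2.
The rank gives the maximum number of linearly independent rows: 2.

2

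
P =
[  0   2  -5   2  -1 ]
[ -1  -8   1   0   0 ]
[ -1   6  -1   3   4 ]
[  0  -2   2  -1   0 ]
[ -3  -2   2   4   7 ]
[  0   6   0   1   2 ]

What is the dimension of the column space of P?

Row reduce to echelon form.
Swap R1 ↔ R2
R3 ← R3 − R1: [0, 14, -2, 3, 4]
R5 ← R5 − (3)·R1: [0, 22, -1, 4, 7]
R3 ← R3 − (7)·R2: [0, 0, 33, -11, 11]
R4 ← R4 + R2: [0, 0, -3, 1, -1]
R5 ← R5 − (11)·R2: [0, 0, 54, -18, 18]
R6 ← R6 − (3)·R2: [0, 0, 15, -5, 5]
R4 ← R4 + (1/11)·R3: [0, 0, 0, 0, 0]
R5 ← R5 − (18/11)·R3: [0, 0, 0, 0, 0]
R6 ← R6 − (5/11)·R3: [0, 0, 0, 0, 0]
Echelon form has 3 nonzero rows, so rank(P) = 3.
The column space has dimension equal to the rank: 3.

3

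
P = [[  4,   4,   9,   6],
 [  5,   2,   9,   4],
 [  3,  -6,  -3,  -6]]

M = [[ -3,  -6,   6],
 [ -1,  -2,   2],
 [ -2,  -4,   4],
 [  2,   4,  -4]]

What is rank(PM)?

First compute PM:
[[-22, -44,  44],
 [-27, -54,  54],
 [ -9, -18,  18]]
Now row reduce the product.
R2 ← R2 − (27/22)·R1: [0, 0, 0]
R3 ← R3 − (9/22)·R1: [0, 0, 0]
1 nonzero row, so rank(PM) = 1.

1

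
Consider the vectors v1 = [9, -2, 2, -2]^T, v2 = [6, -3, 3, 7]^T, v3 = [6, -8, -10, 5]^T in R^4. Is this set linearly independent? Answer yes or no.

Form the matrix with these vectors as rows and row reduce.
R2 ← R2 − (2/3)·R1: [0, -5/3, 5/3, 25/3]
R3 ← R3 − (2/3)·R1: [0, -20/3, -34/3, 19/3]
R3 ← R3 − (4)·R2: [0, 0, -18, -27]
3 nonzero rows, so the 3 vectors span a space of dimension 3.
Since 3 = 3, the vectors are linearly independent.

yes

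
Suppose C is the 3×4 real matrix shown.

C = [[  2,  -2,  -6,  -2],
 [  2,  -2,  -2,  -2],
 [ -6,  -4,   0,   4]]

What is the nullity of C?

1

Row reduce to echelon form.
R2 ← R2 − R1: [0, 0, 4, 0]
R3 ← R3 + (3)·R1: [0, -10, -18, -2]
Swap R2 ↔ R3
3 nonzero rows, so rank(C) = 3.
C has 4 columns; by rank–nullity, nullity = 4 − 3 = 1.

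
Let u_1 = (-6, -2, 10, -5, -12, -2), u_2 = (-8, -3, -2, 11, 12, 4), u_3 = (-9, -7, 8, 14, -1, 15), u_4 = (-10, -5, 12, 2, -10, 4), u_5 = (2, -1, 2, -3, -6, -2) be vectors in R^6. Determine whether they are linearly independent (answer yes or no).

Form the matrix with these vectors as rows and row reduce.
R2 ← R2 − (4/3)·R1: [0, -1/3, -46/3, 53/3, 28, 20/3]
R3 ← R3 − (3/2)·R1: [0, -4, -7, 43/2, 17, 18]
R4 ← R4 − (5/3)·R1: [0, -5/3, -14/3, 31/3, 10, 22/3]
R5 ← R5 + (1/3)·R1: [0, -5/3, 16/3, -14/3, -10, -8/3]
R3 ← R3 − (12)·R2: [0, 0, 177, -381/2, -319, -62]
R4 ← R4 − (5)·R2: [0, 0, 72, -78, -130, -26]
R5 ← R5 − (5)·R2: [0, 0, 82, -93, -150, -36]
R4 ← R4 − (24/59)·R3: [0, 0, 0, -30/59, -14/59, -46/59]
R5 ← R5 − (82/177)·R3: [0, 0, 0, -280/59, -392/177, -1288/177]
R5 ← R5 − (28/3)·R4: [0, 0, 0, 0, 0, 0]
4 nonzero rows, so the 5 vectors span a space of dimension 4.
Since 4 < 5, the vectors are linearly dependent.

no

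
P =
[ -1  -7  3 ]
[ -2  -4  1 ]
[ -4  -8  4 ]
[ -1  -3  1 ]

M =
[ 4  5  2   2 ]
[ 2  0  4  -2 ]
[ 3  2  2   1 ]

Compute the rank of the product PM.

First compute PM:
[[ -9,   1, -24,  15],
 [-13,  -8, -18,   5],
 [-20, -12, -32,  12],
 [ -7,  -3, -12,   5]]
Now row reduce the product.
R2 ← R2 − (13/9)·R1: [0, -85/9, 50/3, -50/3]
R3 ← R3 − (20/9)·R1: [0, -128/9, 64/3, -64/3]
R4 ← R4 − (7/9)·R1: [0, -34/9, 20/3, -20/3]
R3 ← R3 − (128/85)·R2: [0, 0, -64/17, 64/17]
R4 ← R4 − (2/5)·R2: [0, 0, 0, 0]
3 nonzero rows, so rank(PM) = 3.

3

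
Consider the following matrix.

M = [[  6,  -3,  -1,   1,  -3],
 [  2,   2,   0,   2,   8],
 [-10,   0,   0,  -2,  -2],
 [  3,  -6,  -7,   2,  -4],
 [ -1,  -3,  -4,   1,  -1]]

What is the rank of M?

Row reduce to echelon form.
R2 ← R2 − (1/3)·R1: [0, 3, 1/3, 5/3, 9]
R3 ← R3 + (5/3)·R1: [0, -5, -5/3, -1/3, -7]
R4 ← R4 − (1/2)·R1: [0, -9/2, -13/2, 3/2, -5/2]
R5 ← R5 + (1/6)·R1: [0, -7/2, -25/6, 7/6, -3/2]
R3 ← R3 + (5/3)·R2: [0, 0, -10/9, 22/9, 8]
R4 ← R4 + (3/2)·R2: [0, 0, -6, 4, 11]
R5 ← R5 + (7/6)·R2: [0, 0, -34/9, 28/9, 9]
R4 ← R4 − (27/5)·R3: [0, 0, 0, -46/5, -161/5]
R5 ← R5 − (17/5)·R3: [0, 0, 0, -26/5, -91/5]
R5 ← R5 − (13/23)·R4: [0, 0, 0, 0, 0]
Echelon form has 4 nonzero rows, so rank(M) = 4.

4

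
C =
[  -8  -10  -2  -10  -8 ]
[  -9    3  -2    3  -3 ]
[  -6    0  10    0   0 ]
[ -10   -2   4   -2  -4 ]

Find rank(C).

Row reduce to echelon form.
R2 ← R2 − (9/8)·R1: [0, 57/4, 1/4, 57/4, 6]
R3 ← R3 − (3/4)·R1: [0, 15/2, 23/2, 15/2, 6]
R4 ← R4 − (5/4)·R1: [0, 21/2, 13/2, 21/2, 6]
R3 ← R3 − (10/19)·R2: [0, 0, 216/19, 0, 54/19]
R4 ← R4 − (14/19)·R2: [0, 0, 120/19, 0, 30/19]
R4 ← R4 − (5/9)·R3: [0, 0, 0, 0, 0]
Echelon form has 3 nonzero rows, so rank(C) = 3.

3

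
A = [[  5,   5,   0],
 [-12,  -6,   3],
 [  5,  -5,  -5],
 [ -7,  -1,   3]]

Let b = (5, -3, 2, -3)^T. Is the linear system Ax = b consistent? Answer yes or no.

no

Row reduce the augmented matrix [A | b].
R2 ← R2 + (12/5)·R1: [0, 6, 3, 9]
R3 ← R3 − R1: [0, -10, -5, -3]
R4 ← R4 + (7/5)·R1: [0, 6, 3, 4]
R3 ← R3 + (5/3)·R2: [0, 0, 0, 12]
R4 ← R4 − R2: [0, 0, 0, -5]
R4 ← R4 + (5/12)·R3: [0, 0, 0, 0]
The echelon form has 3 nonzero rows; the last pivot sits in the augmented column, so rank(A) = 2 but rank([A|b]) = 3.
Since the ranks differ, the system is inconsistent.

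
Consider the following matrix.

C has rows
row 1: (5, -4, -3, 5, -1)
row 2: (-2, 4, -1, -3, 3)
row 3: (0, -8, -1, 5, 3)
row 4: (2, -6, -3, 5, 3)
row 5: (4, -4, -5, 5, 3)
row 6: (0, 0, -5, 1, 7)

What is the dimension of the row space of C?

3

Row reduce to echelon form.
R2 ← R2 + (2/5)·R1: [0, 12/5, -11/5, -1, 13/5]
R4 ← R4 − (2/5)·R1: [0, -22/5, -9/5, 3, 17/5]
R5 ← R5 − (4/5)·R1: [0, -4/5, -13/5, 1, 19/5]
R3 ← R3 + (10/3)·R2: [0, 0, -25/3, 5/3, 35/3]
R4 ← R4 + (11/6)·R2: [0, 0, -35/6, 7/6, 49/6]
R5 ← R5 + (1/3)·R2: [0, 0, -10/3, 2/3, 14/3]
R4 ← R4 − (7/10)·R3: [0, 0, 0, 0, 0]
R5 ← R5 − (2/5)·R3: [0, 0, 0, 0, 0]
R6 ← R6 − (3/5)·R3: [0, 0, 0, 0, 0]
Echelon form has 3 nonzero rows, so rank(C) = 3.
The row space has dimension equal to the rank: 3.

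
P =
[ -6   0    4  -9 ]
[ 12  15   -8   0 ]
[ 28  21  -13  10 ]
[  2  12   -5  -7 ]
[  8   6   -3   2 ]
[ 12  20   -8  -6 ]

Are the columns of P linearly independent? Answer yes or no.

no

Row reduce P to echelon form.
R2 ← R2 + (2)·R1: [0, 15, 0, -18]
R3 ← R3 + (14/3)·R1: [0, 21, 17/3, -32]
R4 ← R4 + (1/3)·R1: [0, 12, -11/3, -10]
R5 ← R5 + (4/3)·R1: [0, 6, 7/3, -10]
R6 ← R6 + (2)·R1: [0, 20, 0, -24]
R3 ← R3 − (7/5)·R2: [0, 0, 17/3, -34/5]
R4 ← R4 − (4/5)·R2: [0, 0, -11/3, 22/5]
R5 ← R5 − (2/5)·R2: [0, 0, 7/3, -14/5]
R6 ← R6 − (4/3)·R2: [0, 0, 0, 0]
R4 ← R4 + (11/17)·R3: [0, 0, 0, 0]
R5 ← R5 − (7/17)·R3: [0, 0, 0, 0]
3 pivots among 4 columns.
Only 3 < 4 pivot columns, so the columns are linearly dependent.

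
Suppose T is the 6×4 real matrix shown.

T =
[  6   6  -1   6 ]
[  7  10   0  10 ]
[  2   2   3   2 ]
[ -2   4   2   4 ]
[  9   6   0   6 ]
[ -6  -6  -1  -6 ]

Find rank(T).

3

Row reduce to echelon form.
R2 ← R2 − (7/6)·R1: [0, 3, 7/6, 3]
R3 ← R3 − (1/3)·R1: [0, 0, 10/3, 0]
R4 ← R4 + (1/3)·R1: [0, 6, 5/3, 6]
R5 ← R5 − (3/2)·R1: [0, -3, 3/2, -3]
R6 ← R6 + R1: [0, 0, -2, 0]
R4 ← R4 − (2)·R2: [0, 0, -2/3, 0]
R5 ← R5 + R2: [0, 0, 8/3, 0]
R4 ← R4 + (1/5)·R3: [0, 0, 0, 0]
R5 ← R5 − (4/5)·R3: [0, 0, 0, 0]
R6 ← R6 + (3/5)·R3: [0, 0, 0, 0]
Echelon form has 3 nonzero rows, so rank(T) = 3.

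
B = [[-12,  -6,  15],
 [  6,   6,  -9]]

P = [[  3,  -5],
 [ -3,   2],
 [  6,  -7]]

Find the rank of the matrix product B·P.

2

First compute BP:
[[ 72, -57],
 [-54,  45]]
Now row reduce the product.
R2 ← R2 + (3/4)·R1: [0, 9/4]
2 nonzero rows, so rank(BP) = 2.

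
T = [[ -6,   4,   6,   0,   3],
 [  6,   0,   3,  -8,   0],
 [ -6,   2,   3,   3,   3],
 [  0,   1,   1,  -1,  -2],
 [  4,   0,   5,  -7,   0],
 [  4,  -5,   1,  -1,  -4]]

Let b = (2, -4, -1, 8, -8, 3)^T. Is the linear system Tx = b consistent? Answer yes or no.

no

Row reduce the augmented matrix [T | b].
R2 ← R2 + R1: [0, 4, 9, -8, 3, -2]
R3 ← R3 − R1: [0, -2, -3, 3, 0, -3]
R5 ← R5 + (2/3)·R1: [0, 8/3, 9, -7, 2, -20/3]
R6 ← R6 + (2/3)·R1: [0, -7/3, 5, -1, -2, 13/3]
R3 ← R3 + (1/2)·R2: [0, 0, 3/2, -1, 3/2, -4]
R4 ← R4 − (1/4)·R2: [0, 0, -5/4, 1, -11/4, 17/2]
R5 ← R5 − (2/3)·R2: [0, 0, 3, -5/3, 0, -16/3]
R6 ← R6 + (7/12)·R2: [0, 0, 41/4, -17/3, -1/4, 19/6]
R4 ← R4 + (5/6)·R3: [0, 0, 0, 1/6, -3/2, 31/6]
R5 ← R5 − (2)·R3: [0, 0, 0, 1/3, -3, 8/3]
R6 ← R6 − (41/6)·R3: [0, 0, 0, 7/6, -21/2, 61/2]
R5 ← R5 − (2)·R4: [0, 0, 0, 0, 0, -23/3]
R6 ← R6 − (7)·R4: [0, 0, 0, 0, 0, -17/3]
R6 ← R6 − (17/23)·R5: [0, 0, 0, 0, 0, 0]
The echelon form has 5 nonzero rows; the last pivot sits in the augmented column, so rank(T) = 4 but rank([T|b]) = 5.
Since the ranks differ, the system is inconsistent.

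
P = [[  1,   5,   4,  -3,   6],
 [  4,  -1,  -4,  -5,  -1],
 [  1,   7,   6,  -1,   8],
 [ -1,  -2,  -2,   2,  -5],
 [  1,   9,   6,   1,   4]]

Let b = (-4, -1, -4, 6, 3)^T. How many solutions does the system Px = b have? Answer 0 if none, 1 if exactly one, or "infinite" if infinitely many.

0

Row reduce the augmented matrix [P | b].
R2 ← R2 − (4)·R1: [0, -21, -20, 7, -25, 15]
R3 ← R3 − R1: [0, 2, 2, 2, 2, 0]
R4 ← R4 + R1: [0, 3, 2, -1, 1, 2]
R5 ← R5 − R1: [0, 4, 2, 4, -2, 7]
R3 ← R3 + (2/21)·R2: [0, 0, 2/21, 8/3, -8/21, 10/7]
R4 ← R4 + (1/7)·R2: [0, 0, -6/7, 0, -18/7, 29/7]
R5 ← R5 + (4/21)·R2: [0, 0, -38/21, 16/3, -142/21, 69/7]
R4 ← R4 + (9)·R3: [0, 0, 0, 24, -6, 17]
R5 ← R5 + (19)·R3: [0, 0, 0, 56, -14, 37]
R5 ← R5 − (7/3)·R4: [0, 0, 0, 0, 0, -8/3]
The echelon form has 5 nonzero rows; the last pivot sits in the augmented column, so rank(P) = 4 but rank([P|b]) = 5.
Since the ranks differ, the system is inconsistent.
It has no solutions.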